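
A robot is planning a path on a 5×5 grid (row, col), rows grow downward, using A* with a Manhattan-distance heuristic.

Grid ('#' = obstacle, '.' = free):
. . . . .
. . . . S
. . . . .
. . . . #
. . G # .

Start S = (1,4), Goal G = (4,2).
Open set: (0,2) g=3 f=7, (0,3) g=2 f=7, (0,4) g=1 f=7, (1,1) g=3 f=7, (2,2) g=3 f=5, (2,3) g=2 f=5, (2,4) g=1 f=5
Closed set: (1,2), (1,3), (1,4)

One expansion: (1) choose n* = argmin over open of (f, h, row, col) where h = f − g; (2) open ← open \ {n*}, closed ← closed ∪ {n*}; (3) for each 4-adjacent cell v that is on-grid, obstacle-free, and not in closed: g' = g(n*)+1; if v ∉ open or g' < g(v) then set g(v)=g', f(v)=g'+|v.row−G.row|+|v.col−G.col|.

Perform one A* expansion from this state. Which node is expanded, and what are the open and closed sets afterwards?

expanded=(2,2); open=[(0,2) g=3 f=7, (0,3) g=2 f=7, (0,4) g=1 f=7, (1,1) g=3 f=7, (2,1) g=4 f=7, (2,3) g=2 f=5, (2,4) g=1 f=5, (3,2) g=4 f=5]; closed=[(1,2), (1,3), (1,4), (2,2)]

step 1: expand (2,2) (f=5, h=2) → closed; open now [(0,2) g=3 f=7, (0,3) g=2 f=7, (0,4) g=1 f=7, (1,1) g=3 f=7, (2,1) g=4 f=7, (2,3) g=2 f=5, (2,4) g=1 f=5, (3,2) g=4 f=5]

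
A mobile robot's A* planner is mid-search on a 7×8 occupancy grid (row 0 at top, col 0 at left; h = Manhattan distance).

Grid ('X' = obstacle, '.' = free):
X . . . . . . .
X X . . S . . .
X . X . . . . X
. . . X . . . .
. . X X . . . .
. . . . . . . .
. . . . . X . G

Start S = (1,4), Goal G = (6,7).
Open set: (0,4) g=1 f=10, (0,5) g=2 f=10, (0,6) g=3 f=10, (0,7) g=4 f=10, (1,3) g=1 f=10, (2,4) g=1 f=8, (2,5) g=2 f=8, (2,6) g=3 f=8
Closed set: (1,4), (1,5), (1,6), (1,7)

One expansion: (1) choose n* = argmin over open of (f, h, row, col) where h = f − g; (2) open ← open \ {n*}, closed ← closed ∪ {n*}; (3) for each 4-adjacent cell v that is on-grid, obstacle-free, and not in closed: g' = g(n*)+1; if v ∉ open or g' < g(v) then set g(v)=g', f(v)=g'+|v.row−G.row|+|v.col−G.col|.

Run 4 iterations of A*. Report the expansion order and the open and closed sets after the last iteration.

order=[(2,6) → (3,6) → (3,7) → (4,7)]; open=[(0,4) g=1 f=10, (0,5) g=2 f=10, (0,6) g=3 f=10, (0,7) g=4 f=10, (1,3) g=1 f=10, (2,4) g=1 f=8, (2,5) g=2 f=8, (3,5) g=5 f=10, (4,6) g=5 f=8, (5,7) g=7 f=8]; closed=[(1,4), (1,5), (1,6), (1,7), (2,6), (3,6), (3,7), (4,7)]

step 1: expand (2,6) (f=8, h=5) → closed; open now [(0,4) g=1 f=10, (0,5) g=2 f=10, (0,6) g=3 f=10, (0,7) g=4 f=10, (1,3) g=1 f=10, (2,4) g=1 f=8, (2,5) g=2 f=8, (3,6) g=4 f=8]
step 2: expand (3,6) (f=8, h=4) → closed; open now [(0,4) g=1 f=10, (0,5) g=2 f=10, (0,6) g=3 f=10, (0,7) g=4 f=10, (1,3) g=1 f=10, (2,4) g=1 f=8, (2,5) g=2 f=8, (3,5) g=5 f=10, (3,7) g=5 f=8, (4,6) g=5 f=8]
step 3: expand (3,7) (f=8, h=3) → closed; open now [(0,4) g=1 f=10, (0,5) g=2 f=10, (0,6) g=3 f=10, (0,7) g=4 f=10, (1,3) g=1 f=10, (2,4) g=1 f=8, (2,5) g=2 f=8, (3,5) g=5 f=10, (4,6) g=5 f=8, (4,7) g=6 f=8]
step 4: expand (4,7) (f=8, h=2) → closed; open now [(0,4) g=1 f=10, (0,5) g=2 f=10, (0,6) g=3 f=10, (0,7) g=4 f=10, (1,3) g=1 f=10, (2,4) g=1 f=8, (2,5) g=2 f=8, (3,5) g=5 f=10, (4,6) g=5 f=8, (5,7) g=7 f=8]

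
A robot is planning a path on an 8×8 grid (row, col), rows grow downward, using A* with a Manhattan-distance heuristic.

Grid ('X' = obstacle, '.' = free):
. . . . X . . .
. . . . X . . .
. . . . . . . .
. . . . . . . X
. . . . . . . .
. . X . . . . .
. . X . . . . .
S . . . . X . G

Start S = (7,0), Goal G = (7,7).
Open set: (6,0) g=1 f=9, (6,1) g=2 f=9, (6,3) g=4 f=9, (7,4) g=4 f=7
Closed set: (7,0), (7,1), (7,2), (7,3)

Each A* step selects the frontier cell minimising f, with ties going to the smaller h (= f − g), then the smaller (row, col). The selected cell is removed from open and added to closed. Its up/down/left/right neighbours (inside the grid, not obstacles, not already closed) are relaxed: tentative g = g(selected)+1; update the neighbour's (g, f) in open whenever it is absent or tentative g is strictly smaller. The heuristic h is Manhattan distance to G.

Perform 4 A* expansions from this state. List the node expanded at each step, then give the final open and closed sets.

step 1: expand (7,4) (f=7, h=3) → closed; open now [(6,0) g=1 f=9, (6,1) g=2 f=9, (6,3) g=4 f=9, (6,4) g=5 f=9]
step 2: expand (6,4) (f=9, h=4) → closed; open now [(5,4) g=6 f=11, (6,0) g=1 f=9, (6,1) g=2 f=9, (6,3) g=4 f=9, (6,5) g=6 f=9]
step 3: expand (6,5) (f=9, h=3) → closed; open now [(5,4) g=6 f=11, (5,5) g=7 f=11, (6,0) g=1 f=9, (6,1) g=2 f=9, (6,3) g=4 f=9, (6,6) g=7 f=9]
step 4: expand (6,6) (f=9, h=2) → closed; open now [(5,4) g=6 f=11, (5,5) g=7 f=11, (5,6) g=8 f=11, (6,0) g=1 f=9, (6,1) g=2 f=9, (6,3) g=4 f=9, (6,7) g=8 f=9, (7,6) g=8 f=9]

order=[(7,4) → (6,4) → (6,5) → (6,6)]; open=[(5,4) g=6 f=11, (5,5) g=7 f=11, (5,6) g=8 f=11, (6,0) g=1 f=9, (6,1) g=2 f=9, (6,3) g=4 f=9, (6,7) g=8 f=9, (7,6) g=8 f=9]; closed=[(6,4), (6,5), (6,6), (7,0), (7,1), (7,2), (7,3), (7,4)]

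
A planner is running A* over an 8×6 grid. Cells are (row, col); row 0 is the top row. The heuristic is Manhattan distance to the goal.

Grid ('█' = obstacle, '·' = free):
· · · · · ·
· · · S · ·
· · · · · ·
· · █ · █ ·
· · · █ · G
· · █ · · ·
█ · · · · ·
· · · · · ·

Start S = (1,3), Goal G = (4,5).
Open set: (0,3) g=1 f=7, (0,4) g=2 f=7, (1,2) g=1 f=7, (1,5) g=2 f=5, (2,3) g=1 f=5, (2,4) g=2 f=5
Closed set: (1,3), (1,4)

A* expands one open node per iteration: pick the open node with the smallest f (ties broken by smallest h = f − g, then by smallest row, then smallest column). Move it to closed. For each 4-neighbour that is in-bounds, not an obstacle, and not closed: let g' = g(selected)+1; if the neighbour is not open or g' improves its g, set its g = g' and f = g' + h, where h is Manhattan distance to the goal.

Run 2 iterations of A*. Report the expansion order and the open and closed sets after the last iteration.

order=[(1,5) → (2,5)]; open=[(0,3) g=1 f=7, (0,4) g=2 f=7, (0,5) g=3 f=7, (1,2) g=1 f=7, (2,3) g=1 f=5, (2,4) g=2 f=5, (3,5) g=4 f=5]; closed=[(1,3), (1,4), (1,5), (2,5)]

step 1: expand (1,5) (f=5, h=3) → closed; open now [(0,3) g=1 f=7, (0,4) g=2 f=7, (0,5) g=3 f=7, (1,2) g=1 f=7, (2,3) g=1 f=5, (2,4) g=2 f=5, (2,5) g=3 f=5]
step 2: expand (2,5) (f=5, h=2) → closed; open now [(0,3) g=1 f=7, (0,4) g=2 f=7, (0,5) g=3 f=7, (1,2) g=1 f=7, (2,3) g=1 f=5, (2,4) g=2 f=5, (3,5) g=4 f=5]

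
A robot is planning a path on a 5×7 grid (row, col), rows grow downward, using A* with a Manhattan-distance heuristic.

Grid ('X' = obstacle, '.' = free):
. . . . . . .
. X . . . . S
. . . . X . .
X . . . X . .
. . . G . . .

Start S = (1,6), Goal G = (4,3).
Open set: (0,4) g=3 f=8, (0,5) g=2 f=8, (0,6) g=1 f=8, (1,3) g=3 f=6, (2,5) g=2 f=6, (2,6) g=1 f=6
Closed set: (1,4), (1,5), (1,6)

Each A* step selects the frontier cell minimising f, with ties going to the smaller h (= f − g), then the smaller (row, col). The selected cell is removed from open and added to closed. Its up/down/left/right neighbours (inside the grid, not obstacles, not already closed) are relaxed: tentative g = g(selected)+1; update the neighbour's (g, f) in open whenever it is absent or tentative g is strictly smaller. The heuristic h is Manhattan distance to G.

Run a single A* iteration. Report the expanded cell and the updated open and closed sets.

expanded=(1,3); open=[(0,3) g=4 f=8, (0,4) g=3 f=8, (0,5) g=2 f=8, (0,6) g=1 f=8, (1,2) g=4 f=8, (2,3) g=4 f=6, (2,5) g=2 f=6, (2,6) g=1 f=6]; closed=[(1,3), (1,4), (1,5), (1,6)]

step 1: expand (1,3) (f=6, h=3) → closed; open now [(0,3) g=4 f=8, (0,4) g=3 f=8, (0,5) g=2 f=8, (0,6) g=1 f=8, (1,2) g=4 f=8, (2,3) g=4 f=6, (2,5) g=2 f=6, (2,6) g=1 f=6]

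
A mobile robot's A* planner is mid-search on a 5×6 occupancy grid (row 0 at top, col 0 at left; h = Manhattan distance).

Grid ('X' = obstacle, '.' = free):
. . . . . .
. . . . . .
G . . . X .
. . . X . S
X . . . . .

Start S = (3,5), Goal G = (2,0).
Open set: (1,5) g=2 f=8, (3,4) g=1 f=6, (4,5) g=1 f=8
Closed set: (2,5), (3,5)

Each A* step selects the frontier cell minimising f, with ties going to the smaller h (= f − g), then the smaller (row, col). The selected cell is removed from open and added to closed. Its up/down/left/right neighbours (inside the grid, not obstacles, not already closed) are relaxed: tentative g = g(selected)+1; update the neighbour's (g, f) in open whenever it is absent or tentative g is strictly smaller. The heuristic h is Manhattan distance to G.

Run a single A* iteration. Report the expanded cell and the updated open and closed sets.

step 1: expand (3,4) (f=6, h=5) → closed; open now [(1,5) g=2 f=8, (4,4) g=2 f=8, (4,5) g=1 f=8]

expanded=(3,4); open=[(1,5) g=2 f=8, (4,4) g=2 f=8, (4,5) g=1 f=8]; closed=[(2,5), (3,4), (3,5)]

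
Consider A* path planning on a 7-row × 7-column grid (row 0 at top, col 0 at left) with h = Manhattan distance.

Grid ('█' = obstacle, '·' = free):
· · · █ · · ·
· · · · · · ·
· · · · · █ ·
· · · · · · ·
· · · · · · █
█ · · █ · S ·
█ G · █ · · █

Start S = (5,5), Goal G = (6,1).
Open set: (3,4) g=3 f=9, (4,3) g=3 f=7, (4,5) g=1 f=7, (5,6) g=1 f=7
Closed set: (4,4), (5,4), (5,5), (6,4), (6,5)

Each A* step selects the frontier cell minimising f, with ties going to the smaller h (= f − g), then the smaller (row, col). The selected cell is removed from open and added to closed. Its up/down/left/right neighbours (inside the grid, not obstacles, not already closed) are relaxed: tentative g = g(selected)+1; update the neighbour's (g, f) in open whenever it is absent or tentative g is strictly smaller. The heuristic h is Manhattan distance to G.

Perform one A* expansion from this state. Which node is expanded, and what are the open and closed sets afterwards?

expanded=(4,3); open=[(3,3) g=4 f=9, (3,4) g=3 f=9, (4,2) g=4 f=7, (4,5) g=1 f=7, (5,6) g=1 f=7]; closed=[(4,3), (4,4), (5,4), (5,5), (6,4), (6,5)]

step 1: expand (4,3) (f=7, h=4) → closed; open now [(3,3) g=4 f=9, (3,4) g=3 f=9, (4,2) g=4 f=7, (4,5) g=1 f=7, (5,6) g=1 f=7]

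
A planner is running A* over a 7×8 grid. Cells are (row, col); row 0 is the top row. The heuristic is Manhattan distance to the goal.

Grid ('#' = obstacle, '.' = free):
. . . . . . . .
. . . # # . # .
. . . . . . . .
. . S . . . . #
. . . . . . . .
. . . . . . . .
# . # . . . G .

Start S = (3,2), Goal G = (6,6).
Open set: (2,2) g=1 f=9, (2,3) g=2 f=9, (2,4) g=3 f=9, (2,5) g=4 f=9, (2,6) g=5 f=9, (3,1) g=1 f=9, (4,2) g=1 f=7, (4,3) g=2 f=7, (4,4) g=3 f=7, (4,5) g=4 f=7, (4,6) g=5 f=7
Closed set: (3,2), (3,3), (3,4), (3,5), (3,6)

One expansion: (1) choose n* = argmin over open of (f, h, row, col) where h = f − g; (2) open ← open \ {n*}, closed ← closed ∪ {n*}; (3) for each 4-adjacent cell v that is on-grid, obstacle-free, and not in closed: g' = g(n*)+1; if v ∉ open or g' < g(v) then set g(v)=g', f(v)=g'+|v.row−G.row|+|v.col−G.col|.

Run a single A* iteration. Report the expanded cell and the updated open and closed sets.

expanded=(4,6); open=[(2,2) g=1 f=9, (2,3) g=2 f=9, (2,4) g=3 f=9, (2,5) g=4 f=9, (2,6) g=5 f=9, (3,1) g=1 f=9, (4,2) g=1 f=7, (4,3) g=2 f=7, (4,4) g=3 f=7, (4,5) g=4 f=7, (4,7) g=6 f=9, (5,6) g=6 f=7]; closed=[(3,2), (3,3), (3,4), (3,5), (3,6), (4,6)]

step 1: expand (4,6) (f=7, h=2) → closed; open now [(2,2) g=1 f=9, (2,3) g=2 f=9, (2,4) g=3 f=9, (2,5) g=4 f=9, (2,6) g=5 f=9, (3,1) g=1 f=9, (4,2) g=1 f=7, (4,3) g=2 f=7, (4,4) g=3 f=7, (4,5) g=4 f=7, (4,7) g=6 f=9, (5,6) g=6 f=7]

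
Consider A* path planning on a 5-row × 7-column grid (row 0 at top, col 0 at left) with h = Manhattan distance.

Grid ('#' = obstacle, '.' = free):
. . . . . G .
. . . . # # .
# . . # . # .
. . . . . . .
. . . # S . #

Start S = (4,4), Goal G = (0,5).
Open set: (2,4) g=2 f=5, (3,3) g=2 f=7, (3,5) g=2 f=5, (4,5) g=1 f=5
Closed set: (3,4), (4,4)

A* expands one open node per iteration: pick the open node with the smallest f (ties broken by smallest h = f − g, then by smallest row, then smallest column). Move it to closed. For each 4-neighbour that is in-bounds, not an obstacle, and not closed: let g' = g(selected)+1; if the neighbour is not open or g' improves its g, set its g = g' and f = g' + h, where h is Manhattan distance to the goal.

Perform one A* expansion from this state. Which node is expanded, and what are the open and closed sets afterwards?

step 1: expand (2,4) (f=5, h=3) → closed; open now [(3,3) g=2 f=7, (3,5) g=2 f=5, (4,5) g=1 f=5]

expanded=(2,4); open=[(3,3) g=2 f=7, (3,5) g=2 f=5, (4,5) g=1 f=5]; closed=[(2,4), (3,4), (4,4)]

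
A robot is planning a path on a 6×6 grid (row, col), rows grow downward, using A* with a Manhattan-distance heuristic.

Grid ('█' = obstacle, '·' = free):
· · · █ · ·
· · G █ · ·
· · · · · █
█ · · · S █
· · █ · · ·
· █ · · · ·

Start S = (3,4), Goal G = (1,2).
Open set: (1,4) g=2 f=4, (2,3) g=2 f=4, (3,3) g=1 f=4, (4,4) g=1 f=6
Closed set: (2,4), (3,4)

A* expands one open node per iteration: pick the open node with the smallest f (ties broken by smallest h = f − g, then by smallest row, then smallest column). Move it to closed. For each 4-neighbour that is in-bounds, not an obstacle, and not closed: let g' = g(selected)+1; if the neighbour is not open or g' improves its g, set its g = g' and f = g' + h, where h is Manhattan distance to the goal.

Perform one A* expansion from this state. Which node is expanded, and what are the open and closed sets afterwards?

step 1: expand (1,4) (f=4, h=2) → closed; open now [(0,4) g=3 f=6, (1,5) g=3 f=6, (2,3) g=2 f=4, (3,3) g=1 f=4, (4,4) g=1 f=6]

expanded=(1,4); open=[(0,4) g=3 f=6, (1,5) g=3 f=6, (2,3) g=2 f=4, (3,3) g=1 f=4, (4,4) g=1 f=6]; closed=[(1,4), (2,4), (3,4)]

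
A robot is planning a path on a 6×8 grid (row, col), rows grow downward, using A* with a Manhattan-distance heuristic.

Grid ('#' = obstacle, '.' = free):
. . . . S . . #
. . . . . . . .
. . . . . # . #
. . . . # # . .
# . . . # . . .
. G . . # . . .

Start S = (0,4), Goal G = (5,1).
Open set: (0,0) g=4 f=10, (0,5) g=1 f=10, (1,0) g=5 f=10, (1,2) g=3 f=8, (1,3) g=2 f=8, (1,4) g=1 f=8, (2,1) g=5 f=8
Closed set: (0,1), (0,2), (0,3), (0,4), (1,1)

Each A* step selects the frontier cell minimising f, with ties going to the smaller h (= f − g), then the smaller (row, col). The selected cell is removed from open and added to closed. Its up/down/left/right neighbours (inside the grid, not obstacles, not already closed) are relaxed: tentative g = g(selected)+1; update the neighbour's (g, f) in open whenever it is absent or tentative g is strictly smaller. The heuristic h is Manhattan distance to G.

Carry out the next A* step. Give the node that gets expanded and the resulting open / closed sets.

step 1: expand (2,1) (f=8, h=3) → closed; open now [(0,0) g=4 f=10, (0,5) g=1 f=10, (1,0) g=5 f=10, (1,2) g=3 f=8, (1,3) g=2 f=8, (1,4) g=1 f=8, (2,0) g=6 f=10, (2,2) g=6 f=10, (3,1) g=6 f=8]

expanded=(2,1); open=[(0,0) g=4 f=10, (0,5) g=1 f=10, (1,0) g=5 f=10, (1,2) g=3 f=8, (1,3) g=2 f=8, (1,4) g=1 f=8, (2,0) g=6 f=10, (2,2) g=6 f=10, (3,1) g=6 f=8]; closed=[(0,1), (0,2), (0,3), (0,4), (1,1), (2,1)]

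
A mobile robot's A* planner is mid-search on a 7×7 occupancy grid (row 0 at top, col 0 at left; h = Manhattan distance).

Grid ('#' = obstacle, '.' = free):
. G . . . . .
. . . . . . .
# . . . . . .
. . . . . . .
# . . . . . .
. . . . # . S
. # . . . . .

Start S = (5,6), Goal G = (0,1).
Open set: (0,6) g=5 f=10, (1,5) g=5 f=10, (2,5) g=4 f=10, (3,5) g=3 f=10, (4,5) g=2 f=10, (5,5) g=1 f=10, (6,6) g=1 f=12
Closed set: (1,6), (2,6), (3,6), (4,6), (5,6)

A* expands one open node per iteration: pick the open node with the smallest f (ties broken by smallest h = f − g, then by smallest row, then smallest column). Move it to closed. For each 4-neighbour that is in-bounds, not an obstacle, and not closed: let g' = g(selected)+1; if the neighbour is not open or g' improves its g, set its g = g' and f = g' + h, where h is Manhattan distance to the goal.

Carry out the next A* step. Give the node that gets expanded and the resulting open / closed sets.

expanded=(0,6); open=[(0,5) g=6 f=10, (1,5) g=5 f=10, (2,5) g=4 f=10, (3,5) g=3 f=10, (4,5) g=2 f=10, (5,5) g=1 f=10, (6,6) g=1 f=12]; closed=[(0,6), (1,6), (2,6), (3,6), (4,6), (5,6)]

step 1: expand (0,6) (f=10, h=5) → closed; open now [(0,5) g=6 f=10, (1,5) g=5 f=10, (2,5) g=4 f=10, (3,5) g=3 f=10, (4,5) g=2 f=10, (5,5) g=1 f=10, (6,6) g=1 f=12]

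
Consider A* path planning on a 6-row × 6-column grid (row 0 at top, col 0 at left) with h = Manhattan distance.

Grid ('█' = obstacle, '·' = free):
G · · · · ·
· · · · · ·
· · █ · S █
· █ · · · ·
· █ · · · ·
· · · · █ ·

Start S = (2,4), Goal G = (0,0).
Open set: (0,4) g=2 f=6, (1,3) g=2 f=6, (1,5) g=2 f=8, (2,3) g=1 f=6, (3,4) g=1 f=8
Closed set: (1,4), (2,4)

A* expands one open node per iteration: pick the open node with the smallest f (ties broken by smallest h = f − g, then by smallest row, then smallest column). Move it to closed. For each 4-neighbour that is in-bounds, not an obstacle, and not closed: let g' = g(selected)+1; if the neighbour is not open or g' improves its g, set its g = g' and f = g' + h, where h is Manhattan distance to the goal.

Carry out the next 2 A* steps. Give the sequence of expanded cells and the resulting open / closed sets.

order=[(0,4) → (0,3)]; open=[(0,2) g=4 f=6, (0,5) g=3 f=8, (1,3) g=2 f=6, (1,5) g=2 f=8, (2,3) g=1 f=6, (3,4) g=1 f=8]; closed=[(0,3), (0,4), (1,4), (2,4)]

step 1: expand (0,4) (f=6, h=4) → closed; open now [(0,3) g=3 f=6, (0,5) g=3 f=8, (1,3) g=2 f=6, (1,5) g=2 f=8, (2,3) g=1 f=6, (3,4) g=1 f=8]
step 2: expand (0,3) (f=6, h=3) → closed; open now [(0,2) g=4 f=6, (0,5) g=3 f=8, (1,3) g=2 f=6, (1,5) g=2 f=8, (2,3) g=1 f=6, (3,4) g=1 f=8]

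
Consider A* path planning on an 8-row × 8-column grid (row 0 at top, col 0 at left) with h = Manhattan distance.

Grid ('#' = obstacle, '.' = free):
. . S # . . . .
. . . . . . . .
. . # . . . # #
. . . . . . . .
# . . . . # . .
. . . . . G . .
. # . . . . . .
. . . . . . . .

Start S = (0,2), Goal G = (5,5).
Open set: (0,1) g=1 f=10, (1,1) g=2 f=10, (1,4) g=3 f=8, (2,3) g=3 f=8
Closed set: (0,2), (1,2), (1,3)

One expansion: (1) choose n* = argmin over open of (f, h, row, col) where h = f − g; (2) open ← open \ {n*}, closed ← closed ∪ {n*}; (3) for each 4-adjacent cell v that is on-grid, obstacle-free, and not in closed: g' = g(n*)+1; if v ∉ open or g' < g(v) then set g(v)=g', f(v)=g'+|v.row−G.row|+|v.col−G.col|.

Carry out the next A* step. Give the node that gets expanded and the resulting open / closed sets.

step 1: expand (1,4) (f=8, h=5) → closed; open now [(0,1) g=1 f=10, (0,4) g=4 f=10, (1,1) g=2 f=10, (1,5) g=4 f=8, (2,3) g=3 f=8, (2,4) g=4 f=8]

expanded=(1,4); open=[(0,1) g=1 f=10, (0,4) g=4 f=10, (1,1) g=2 f=10, (1,5) g=4 f=8, (2,3) g=3 f=8, (2,4) g=4 f=8]; closed=[(0,2), (1,2), (1,3), (1,4)]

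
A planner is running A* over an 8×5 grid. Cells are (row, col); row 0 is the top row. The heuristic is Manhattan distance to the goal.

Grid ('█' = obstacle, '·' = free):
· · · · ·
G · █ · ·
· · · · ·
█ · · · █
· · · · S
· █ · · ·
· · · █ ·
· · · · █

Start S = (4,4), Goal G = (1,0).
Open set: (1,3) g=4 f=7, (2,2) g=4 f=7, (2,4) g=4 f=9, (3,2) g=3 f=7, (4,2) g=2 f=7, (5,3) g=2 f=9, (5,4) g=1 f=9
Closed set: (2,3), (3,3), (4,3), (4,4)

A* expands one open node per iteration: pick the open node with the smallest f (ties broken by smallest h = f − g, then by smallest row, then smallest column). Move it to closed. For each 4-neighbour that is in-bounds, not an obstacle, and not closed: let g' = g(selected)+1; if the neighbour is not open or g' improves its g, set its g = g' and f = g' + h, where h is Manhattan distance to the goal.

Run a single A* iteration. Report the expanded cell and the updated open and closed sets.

expanded=(1,3); open=[(0,3) g=5 f=9, (1,4) g=5 f=9, (2,2) g=4 f=7, (2,4) g=4 f=9, (3,2) g=3 f=7, (4,2) g=2 f=7, (5,3) g=2 f=9, (5,4) g=1 f=9]; closed=[(1,3), (2,3), (3,3), (4,3), (4,4)]

step 1: expand (1,3) (f=7, h=3) → closed; open now [(0,3) g=5 f=9, (1,4) g=5 f=9, (2,2) g=4 f=7, (2,4) g=4 f=9, (3,2) g=3 f=7, (4,2) g=2 f=7, (5,3) g=2 f=9, (5,4) g=1 f=9]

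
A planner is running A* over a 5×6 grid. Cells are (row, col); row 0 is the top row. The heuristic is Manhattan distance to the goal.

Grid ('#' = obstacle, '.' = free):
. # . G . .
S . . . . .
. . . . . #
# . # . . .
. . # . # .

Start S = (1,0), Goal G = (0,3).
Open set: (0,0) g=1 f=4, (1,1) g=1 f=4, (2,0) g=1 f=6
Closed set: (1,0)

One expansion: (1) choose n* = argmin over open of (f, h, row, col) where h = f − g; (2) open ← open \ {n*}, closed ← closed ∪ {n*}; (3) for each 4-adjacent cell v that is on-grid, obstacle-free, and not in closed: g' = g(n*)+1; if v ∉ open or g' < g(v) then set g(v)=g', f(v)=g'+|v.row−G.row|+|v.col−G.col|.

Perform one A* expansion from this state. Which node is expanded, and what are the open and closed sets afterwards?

expanded=(0,0); open=[(1,1) g=1 f=4, (2,0) g=1 f=6]; closed=[(0,0), (1,0)]

step 1: expand (0,0) (f=4, h=3) → closed; open now [(1,1) g=1 f=4, (2,0) g=1 f=6]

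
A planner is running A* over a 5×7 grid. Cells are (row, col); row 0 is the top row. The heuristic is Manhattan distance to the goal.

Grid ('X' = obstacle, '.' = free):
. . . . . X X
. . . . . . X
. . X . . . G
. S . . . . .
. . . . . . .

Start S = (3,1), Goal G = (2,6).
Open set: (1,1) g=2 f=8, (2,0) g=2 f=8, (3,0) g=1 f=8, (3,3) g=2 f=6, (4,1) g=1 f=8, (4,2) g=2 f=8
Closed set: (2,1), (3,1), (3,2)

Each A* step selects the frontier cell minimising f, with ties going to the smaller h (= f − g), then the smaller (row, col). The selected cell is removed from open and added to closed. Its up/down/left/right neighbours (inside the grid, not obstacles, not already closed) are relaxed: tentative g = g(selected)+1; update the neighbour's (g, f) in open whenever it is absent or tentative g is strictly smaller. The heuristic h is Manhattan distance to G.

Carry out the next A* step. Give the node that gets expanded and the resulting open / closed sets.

expanded=(3,3); open=[(1,1) g=2 f=8, (2,0) g=2 f=8, (2,3) g=3 f=6, (3,0) g=1 f=8, (3,4) g=3 f=6, (4,1) g=1 f=8, (4,2) g=2 f=8, (4,3) g=3 f=8]; closed=[(2,1), (3,1), (3,2), (3,3)]

step 1: expand (3,3) (f=6, h=4) → closed; open now [(1,1) g=2 f=8, (2,0) g=2 f=8, (2,3) g=3 f=6, (3,0) g=1 f=8, (3,4) g=3 f=6, (4,1) g=1 f=8, (4,2) g=2 f=8, (4,3) g=3 f=8]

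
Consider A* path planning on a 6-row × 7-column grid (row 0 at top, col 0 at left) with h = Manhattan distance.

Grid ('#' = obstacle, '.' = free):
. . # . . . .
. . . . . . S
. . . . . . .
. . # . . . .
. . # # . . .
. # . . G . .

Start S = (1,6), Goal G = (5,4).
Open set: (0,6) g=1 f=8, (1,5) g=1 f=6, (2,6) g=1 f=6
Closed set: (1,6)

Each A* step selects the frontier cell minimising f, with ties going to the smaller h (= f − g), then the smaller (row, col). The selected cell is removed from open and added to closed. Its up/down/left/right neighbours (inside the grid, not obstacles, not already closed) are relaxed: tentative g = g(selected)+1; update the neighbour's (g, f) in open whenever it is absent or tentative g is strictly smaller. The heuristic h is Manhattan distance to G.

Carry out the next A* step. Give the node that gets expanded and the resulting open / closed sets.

expanded=(1,5); open=[(0,5) g=2 f=8, (0,6) g=1 f=8, (1,4) g=2 f=6, (2,5) g=2 f=6, (2,6) g=1 f=6]; closed=[(1,5), (1,6)]

step 1: expand (1,5) (f=6, h=5) → closed; open now [(0,5) g=2 f=8, (0,6) g=1 f=8, (1,4) g=2 f=6, (2,5) g=2 f=6, (2,6) g=1 f=6]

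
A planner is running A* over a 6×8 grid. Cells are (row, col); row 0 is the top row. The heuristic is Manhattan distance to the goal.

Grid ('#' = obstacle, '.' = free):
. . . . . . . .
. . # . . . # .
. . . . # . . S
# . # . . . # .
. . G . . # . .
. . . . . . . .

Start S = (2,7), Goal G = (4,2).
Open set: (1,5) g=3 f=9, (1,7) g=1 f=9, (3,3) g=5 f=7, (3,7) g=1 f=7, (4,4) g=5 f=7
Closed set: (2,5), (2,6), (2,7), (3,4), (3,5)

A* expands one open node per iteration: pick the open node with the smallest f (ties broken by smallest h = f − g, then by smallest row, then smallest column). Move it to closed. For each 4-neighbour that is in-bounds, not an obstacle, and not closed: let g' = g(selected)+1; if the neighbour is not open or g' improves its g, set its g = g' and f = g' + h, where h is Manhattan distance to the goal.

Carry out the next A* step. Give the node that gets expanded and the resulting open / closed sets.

expanded=(3,3); open=[(1,5) g=3 f=9, (1,7) g=1 f=9, (2,3) g=6 f=9, (3,7) g=1 f=7, (4,3) g=6 f=7, (4,4) g=5 f=7]; closed=[(2,5), (2,6), (2,7), (3,3), (3,4), (3,5)]

step 1: expand (3,3) (f=7, h=2) → closed; open now [(1,5) g=3 f=9, (1,7) g=1 f=9, (2,3) g=6 f=9, (3,7) g=1 f=7, (4,3) g=6 f=7, (4,4) g=5 f=7]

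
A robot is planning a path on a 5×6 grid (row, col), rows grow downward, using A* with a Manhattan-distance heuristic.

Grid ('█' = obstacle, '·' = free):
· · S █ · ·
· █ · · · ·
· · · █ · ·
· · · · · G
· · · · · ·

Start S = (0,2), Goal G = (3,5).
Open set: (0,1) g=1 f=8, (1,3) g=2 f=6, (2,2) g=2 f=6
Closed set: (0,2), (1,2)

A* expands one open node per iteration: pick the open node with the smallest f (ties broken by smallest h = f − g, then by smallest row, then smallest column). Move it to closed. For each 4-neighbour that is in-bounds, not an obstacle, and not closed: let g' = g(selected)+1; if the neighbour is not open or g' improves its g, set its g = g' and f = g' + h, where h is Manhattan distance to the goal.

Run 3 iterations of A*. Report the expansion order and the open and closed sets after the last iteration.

step 1: expand (1,3) (f=6, h=4) → closed; open now [(0,1) g=1 f=8, (1,4) g=3 f=6, (2,2) g=2 f=6]
step 2: expand (1,4) (f=6, h=3) → closed; open now [(0,1) g=1 f=8, (0,4) g=4 f=8, (1,5) g=4 f=6, (2,2) g=2 f=6, (2,4) g=4 f=6]
step 3: expand (1,5) (f=6, h=2) → closed; open now [(0,1) g=1 f=8, (0,4) g=4 f=8, (0,5) g=5 f=8, (2,2) g=2 f=6, (2,4) g=4 f=6, (2,5) g=5 f=6]

order=[(1,3) → (1,4) → (1,5)]; open=[(0,1) g=1 f=8, (0,4) g=4 f=8, (0,5) g=5 f=8, (2,2) g=2 f=6, (2,4) g=4 f=6, (2,5) g=5 f=6]; closed=[(0,2), (1,2), (1,3), (1,4), (1,5)]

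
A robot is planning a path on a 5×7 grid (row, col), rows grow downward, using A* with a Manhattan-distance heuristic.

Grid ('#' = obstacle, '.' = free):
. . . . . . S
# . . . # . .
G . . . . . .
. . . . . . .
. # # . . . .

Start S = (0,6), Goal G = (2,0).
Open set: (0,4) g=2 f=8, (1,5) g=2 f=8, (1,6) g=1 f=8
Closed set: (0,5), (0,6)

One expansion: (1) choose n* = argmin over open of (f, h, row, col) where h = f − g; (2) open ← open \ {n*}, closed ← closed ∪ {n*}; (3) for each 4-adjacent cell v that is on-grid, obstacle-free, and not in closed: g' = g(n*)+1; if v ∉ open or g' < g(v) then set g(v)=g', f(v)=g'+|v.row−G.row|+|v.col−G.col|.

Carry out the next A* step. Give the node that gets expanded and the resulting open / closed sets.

expanded=(0,4); open=[(0,3) g=3 f=8, (1,5) g=2 f=8, (1,6) g=1 f=8]; closed=[(0,4), (0,5), (0,6)]

step 1: expand (0,4) (f=8, h=6) → closed; open now [(0,3) g=3 f=8, (1,5) g=2 f=8, (1,6) g=1 f=8]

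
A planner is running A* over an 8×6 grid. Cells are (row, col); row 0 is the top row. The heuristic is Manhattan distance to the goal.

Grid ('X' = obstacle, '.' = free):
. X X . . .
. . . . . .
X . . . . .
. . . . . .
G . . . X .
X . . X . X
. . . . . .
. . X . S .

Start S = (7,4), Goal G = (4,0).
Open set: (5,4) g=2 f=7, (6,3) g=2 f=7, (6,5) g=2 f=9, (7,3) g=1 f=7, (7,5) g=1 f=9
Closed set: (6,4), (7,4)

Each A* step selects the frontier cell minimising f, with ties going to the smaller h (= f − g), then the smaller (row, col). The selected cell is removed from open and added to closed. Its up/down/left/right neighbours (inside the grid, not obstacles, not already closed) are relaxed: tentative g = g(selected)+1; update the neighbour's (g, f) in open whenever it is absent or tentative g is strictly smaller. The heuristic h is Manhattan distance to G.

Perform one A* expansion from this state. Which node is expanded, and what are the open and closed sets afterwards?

step 1: expand (5,4) (f=7, h=5) → closed; open now [(6,3) g=2 f=7, (6,5) g=2 f=9, (7,3) g=1 f=7, (7,5) g=1 f=9]

expanded=(5,4); open=[(6,3) g=2 f=7, (6,5) g=2 f=9, (7,3) g=1 f=7, (7,5) g=1 f=9]; closed=[(5,4), (6,4), (7,4)]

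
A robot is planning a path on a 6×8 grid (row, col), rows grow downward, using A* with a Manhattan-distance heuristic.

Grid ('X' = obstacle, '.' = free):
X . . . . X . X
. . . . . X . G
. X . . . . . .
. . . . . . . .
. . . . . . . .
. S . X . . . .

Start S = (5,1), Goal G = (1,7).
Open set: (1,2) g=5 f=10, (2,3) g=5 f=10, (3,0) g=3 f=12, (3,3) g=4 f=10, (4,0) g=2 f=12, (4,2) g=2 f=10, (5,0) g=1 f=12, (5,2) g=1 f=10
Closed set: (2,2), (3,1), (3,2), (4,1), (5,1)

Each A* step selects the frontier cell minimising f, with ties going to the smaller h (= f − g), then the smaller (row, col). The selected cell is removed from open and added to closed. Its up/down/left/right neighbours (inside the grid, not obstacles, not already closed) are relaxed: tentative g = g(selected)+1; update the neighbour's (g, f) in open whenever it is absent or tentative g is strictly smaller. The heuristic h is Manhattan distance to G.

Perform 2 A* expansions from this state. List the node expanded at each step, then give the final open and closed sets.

step 1: expand (1,2) (f=10, h=5) → closed; open now [(0,2) g=6 f=12, (1,1) g=6 f=12, (1,3) g=6 f=10, (2,3) g=5 f=10, (3,0) g=3 f=12, (3,3) g=4 f=10, (4,0) g=2 f=12, (4,2) g=2 f=10, (5,0) g=1 f=12, (5,2) g=1 f=10]
step 2: expand (1,3) (f=10, h=4) → closed; open now [(0,2) g=6 f=12, (0,3) g=7 f=12, (1,1) g=6 f=12, (1,4) g=7 f=10, (2,3) g=5 f=10, (3,0) g=3 f=12, (3,3) g=4 f=10, (4,0) g=2 f=12, (4,2) g=2 f=10, (5,0) g=1 f=12, (5,2) g=1 f=10]

order=[(1,2) → (1,3)]; open=[(0,2) g=6 f=12, (0,3) g=7 f=12, (1,1) g=6 f=12, (1,4) g=7 f=10, (2,3) g=5 f=10, (3,0) g=3 f=12, (3,3) g=4 f=10, (4,0) g=2 f=12, (4,2) g=2 f=10, (5,0) g=1 f=12, (5,2) g=1 f=10]; closed=[(1,2), (1,3), (2,2), (3,1), (3,2), (4,1), (5,1)]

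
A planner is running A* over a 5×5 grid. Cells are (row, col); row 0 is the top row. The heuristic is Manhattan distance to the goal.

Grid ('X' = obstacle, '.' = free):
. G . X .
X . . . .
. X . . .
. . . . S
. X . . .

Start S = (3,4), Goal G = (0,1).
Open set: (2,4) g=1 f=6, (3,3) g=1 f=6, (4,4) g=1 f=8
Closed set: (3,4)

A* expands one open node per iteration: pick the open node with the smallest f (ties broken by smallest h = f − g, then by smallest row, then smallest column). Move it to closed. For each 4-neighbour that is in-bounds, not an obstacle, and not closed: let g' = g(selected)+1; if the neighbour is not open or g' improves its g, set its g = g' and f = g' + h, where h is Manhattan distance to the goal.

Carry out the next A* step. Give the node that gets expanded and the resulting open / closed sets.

expanded=(2,4); open=[(1,4) g=2 f=6, (2,3) g=2 f=6, (3,3) g=1 f=6, (4,4) g=1 f=8]; closed=[(2,4), (3,4)]

step 1: expand (2,4) (f=6, h=5) → closed; open now [(1,4) g=2 f=6, (2,3) g=2 f=6, (3,3) g=1 f=6, (4,4) g=1 f=8]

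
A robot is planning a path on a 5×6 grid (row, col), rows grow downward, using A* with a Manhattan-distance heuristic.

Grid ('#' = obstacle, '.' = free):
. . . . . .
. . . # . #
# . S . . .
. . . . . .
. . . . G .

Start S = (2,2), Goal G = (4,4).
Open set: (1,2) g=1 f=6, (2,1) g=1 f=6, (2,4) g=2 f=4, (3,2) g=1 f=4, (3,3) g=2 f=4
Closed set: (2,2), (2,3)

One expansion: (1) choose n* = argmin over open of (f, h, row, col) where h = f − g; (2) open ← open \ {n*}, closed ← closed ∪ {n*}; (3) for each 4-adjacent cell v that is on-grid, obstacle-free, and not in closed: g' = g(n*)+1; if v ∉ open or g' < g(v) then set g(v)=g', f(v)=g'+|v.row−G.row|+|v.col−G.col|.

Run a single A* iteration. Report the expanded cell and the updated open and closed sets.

step 1: expand (2,4) (f=4, h=2) → closed; open now [(1,2) g=1 f=6, (1,4) g=3 f=6, (2,1) g=1 f=6, (2,5) g=3 f=6, (3,2) g=1 f=4, (3,3) g=2 f=4, (3,4) g=3 f=4]

expanded=(2,4); open=[(1,2) g=1 f=6, (1,4) g=3 f=6, (2,1) g=1 f=6, (2,5) g=3 f=6, (3,2) g=1 f=4, (3,3) g=2 f=4, (3,4) g=3 f=4]; closed=[(2,2), (2,3), (2,4)]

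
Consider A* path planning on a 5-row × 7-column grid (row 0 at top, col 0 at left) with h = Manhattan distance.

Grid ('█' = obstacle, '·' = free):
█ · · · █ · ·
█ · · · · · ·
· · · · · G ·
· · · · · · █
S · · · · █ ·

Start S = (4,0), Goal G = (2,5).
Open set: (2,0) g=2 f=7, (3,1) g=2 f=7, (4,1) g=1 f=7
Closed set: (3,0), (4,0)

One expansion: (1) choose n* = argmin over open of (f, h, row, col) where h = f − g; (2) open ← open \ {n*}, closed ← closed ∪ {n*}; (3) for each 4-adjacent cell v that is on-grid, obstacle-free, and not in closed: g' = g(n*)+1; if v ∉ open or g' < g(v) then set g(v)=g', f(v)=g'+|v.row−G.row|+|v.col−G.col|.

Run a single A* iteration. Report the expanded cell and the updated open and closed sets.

expanded=(2,0); open=[(2,1) g=3 f=7, (3,1) g=2 f=7, (4,1) g=1 f=7]; closed=[(2,0), (3,0), (4,0)]

step 1: expand (2,0) (f=7, h=5) → closed; open now [(2,1) g=3 f=7, (3,1) g=2 f=7, (4,1) g=1 f=7]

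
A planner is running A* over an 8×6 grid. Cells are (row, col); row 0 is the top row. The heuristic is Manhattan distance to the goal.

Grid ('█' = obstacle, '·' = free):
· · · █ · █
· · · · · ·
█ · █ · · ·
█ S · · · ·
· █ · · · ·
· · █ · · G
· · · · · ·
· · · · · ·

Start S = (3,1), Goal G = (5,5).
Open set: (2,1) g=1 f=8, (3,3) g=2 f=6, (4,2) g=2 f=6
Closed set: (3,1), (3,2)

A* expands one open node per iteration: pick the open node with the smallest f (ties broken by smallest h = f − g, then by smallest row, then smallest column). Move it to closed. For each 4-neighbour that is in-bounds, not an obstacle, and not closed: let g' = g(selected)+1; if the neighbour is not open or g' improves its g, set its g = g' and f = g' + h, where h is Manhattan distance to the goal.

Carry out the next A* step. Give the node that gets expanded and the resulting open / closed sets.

expanded=(3,3); open=[(2,1) g=1 f=8, (2,3) g=3 f=8, (3,4) g=3 f=6, (4,2) g=2 f=6, (4,3) g=3 f=6]; closed=[(3,1), (3,2), (3,3)]

step 1: expand (3,3) (f=6, h=4) → closed; open now [(2,1) g=1 f=8, (2,3) g=3 f=8, (3,4) g=3 f=6, (4,2) g=2 f=6, (4,3) g=3 f=6]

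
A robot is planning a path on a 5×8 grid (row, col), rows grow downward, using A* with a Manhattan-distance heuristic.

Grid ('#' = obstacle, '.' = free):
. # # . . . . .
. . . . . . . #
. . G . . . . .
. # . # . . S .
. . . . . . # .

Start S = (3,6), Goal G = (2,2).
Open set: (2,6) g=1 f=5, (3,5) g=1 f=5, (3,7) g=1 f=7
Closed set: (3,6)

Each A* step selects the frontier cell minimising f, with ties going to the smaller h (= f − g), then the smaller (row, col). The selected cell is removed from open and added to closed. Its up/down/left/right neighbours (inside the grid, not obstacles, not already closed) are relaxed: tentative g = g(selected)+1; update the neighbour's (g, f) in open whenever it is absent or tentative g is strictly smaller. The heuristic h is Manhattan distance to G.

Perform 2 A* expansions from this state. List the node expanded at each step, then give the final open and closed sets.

step 1: expand (2,6) (f=5, h=4) → closed; open now [(1,6) g=2 f=7, (2,5) g=2 f=5, (2,7) g=2 f=7, (3,5) g=1 f=5, (3,7) g=1 f=7]
step 2: expand (2,5) (f=5, h=3) → closed; open now [(1,5) g=3 f=7, (1,6) g=2 f=7, (2,4) g=3 f=5, (2,7) g=2 f=7, (3,5) g=1 f=5, (3,7) g=1 f=7]

order=[(2,6) → (2,5)]; open=[(1,5) g=3 f=7, (1,6) g=2 f=7, (2,4) g=3 f=5, (2,7) g=2 f=7, (3,5) g=1 f=5, (3,7) g=1 f=7]; closed=[(2,5), (2,6), (3,6)]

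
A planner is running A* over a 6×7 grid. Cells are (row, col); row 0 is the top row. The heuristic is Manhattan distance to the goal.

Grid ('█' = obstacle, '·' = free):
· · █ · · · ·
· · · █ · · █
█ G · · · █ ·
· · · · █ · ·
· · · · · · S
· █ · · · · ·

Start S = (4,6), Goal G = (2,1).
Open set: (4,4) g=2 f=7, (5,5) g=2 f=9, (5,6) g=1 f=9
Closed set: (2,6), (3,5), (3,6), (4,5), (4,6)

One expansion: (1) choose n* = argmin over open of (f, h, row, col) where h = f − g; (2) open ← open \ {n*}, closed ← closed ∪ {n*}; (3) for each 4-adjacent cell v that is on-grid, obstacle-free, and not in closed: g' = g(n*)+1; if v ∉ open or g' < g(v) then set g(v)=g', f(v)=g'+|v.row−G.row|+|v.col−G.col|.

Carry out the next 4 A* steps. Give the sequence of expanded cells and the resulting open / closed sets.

step 1: expand (4,4) (f=7, h=5) → closed; open now [(4,3) g=3 f=7, (5,4) g=3 f=9, (5,5) g=2 f=9, (5,6) g=1 f=9]
step 2: expand (4,3) (f=7, h=4) → closed; open now [(3,3) g=4 f=7, (4,2) g=4 f=7, (5,3) g=4 f=9, (5,4) g=3 f=9, (5,5) g=2 f=9, (5,6) g=1 f=9]
step 3: expand (3,3) (f=7, h=3) → closed; open now [(2,3) g=5 f=7, (3,2) g=5 f=7, (4,2) g=4 f=7, (5,3) g=4 f=9, (5,4) g=3 f=9, (5,5) g=2 f=9, (5,6) g=1 f=9]
step 4: expand (2,3) (f=7, h=2) → closed; open now [(2,2) g=6 f=7, (2,4) g=6 f=9, (3,2) g=5 f=7, (4,2) g=4 f=7, (5,3) g=4 f=9, (5,4) g=3 f=9, (5,5) g=2 f=9, (5,6) g=1 f=9]

order=[(4,4) → (4,3) → (3,3) → (2,3)]; open=[(2,2) g=6 f=7, (2,4) g=6 f=9, (3,2) g=5 f=7, (4,2) g=4 f=7, (5,3) g=4 f=9, (5,4) g=3 f=9, (5,5) g=2 f=9, (5,6) g=1 f=9]; closed=[(2,3), (2,6), (3,3), (3,5), (3,6), (4,3), (4,4), (4,5), (4,6)]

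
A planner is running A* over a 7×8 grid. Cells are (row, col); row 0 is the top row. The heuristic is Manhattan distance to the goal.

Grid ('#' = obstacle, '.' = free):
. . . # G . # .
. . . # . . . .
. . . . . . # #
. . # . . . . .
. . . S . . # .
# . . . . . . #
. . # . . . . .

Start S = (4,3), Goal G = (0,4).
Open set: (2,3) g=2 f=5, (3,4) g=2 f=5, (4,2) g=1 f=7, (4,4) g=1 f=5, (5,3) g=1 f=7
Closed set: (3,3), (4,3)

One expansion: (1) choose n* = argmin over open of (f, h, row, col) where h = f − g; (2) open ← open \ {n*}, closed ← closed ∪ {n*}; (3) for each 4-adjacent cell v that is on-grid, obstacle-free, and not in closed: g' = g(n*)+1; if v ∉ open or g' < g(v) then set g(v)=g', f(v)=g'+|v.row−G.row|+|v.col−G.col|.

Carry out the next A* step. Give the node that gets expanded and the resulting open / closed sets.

step 1: expand (2,3) (f=5, h=3) → closed; open now [(2,2) g=3 f=7, (2,4) g=3 f=5, (3,4) g=2 f=5, (4,2) g=1 f=7, (4,4) g=1 f=5, (5,3) g=1 f=7]

expanded=(2,3); open=[(2,2) g=3 f=7, (2,4) g=3 f=5, (3,4) g=2 f=5, (4,2) g=1 f=7, (4,4) g=1 f=5, (5,3) g=1 f=7]; closed=[(2,3), (3,3), (4,3)]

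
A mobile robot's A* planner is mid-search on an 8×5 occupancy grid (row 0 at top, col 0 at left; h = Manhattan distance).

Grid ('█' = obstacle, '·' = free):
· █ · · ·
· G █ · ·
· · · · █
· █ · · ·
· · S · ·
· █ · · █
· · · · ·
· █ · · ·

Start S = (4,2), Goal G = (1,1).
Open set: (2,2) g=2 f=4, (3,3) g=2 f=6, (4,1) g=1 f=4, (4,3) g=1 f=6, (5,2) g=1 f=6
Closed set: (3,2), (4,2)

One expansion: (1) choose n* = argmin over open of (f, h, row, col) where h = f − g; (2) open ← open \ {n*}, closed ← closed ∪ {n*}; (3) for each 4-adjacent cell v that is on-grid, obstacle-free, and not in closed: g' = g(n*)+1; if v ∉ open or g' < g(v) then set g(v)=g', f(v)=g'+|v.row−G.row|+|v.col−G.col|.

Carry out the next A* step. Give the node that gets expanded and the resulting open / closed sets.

expanded=(2,2); open=[(2,1) g=3 f=4, (2,3) g=3 f=6, (3,3) g=2 f=6, (4,1) g=1 f=4, (4,3) g=1 f=6, (5,2) g=1 f=6]; closed=[(2,2), (3,2), (4,2)]

step 1: expand (2,2) (f=4, h=2) → closed; open now [(2,1) g=3 f=4, (2,3) g=3 f=6, (3,3) g=2 f=6, (4,1) g=1 f=4, (4,3) g=1 f=6, (5,2) g=1 f=6]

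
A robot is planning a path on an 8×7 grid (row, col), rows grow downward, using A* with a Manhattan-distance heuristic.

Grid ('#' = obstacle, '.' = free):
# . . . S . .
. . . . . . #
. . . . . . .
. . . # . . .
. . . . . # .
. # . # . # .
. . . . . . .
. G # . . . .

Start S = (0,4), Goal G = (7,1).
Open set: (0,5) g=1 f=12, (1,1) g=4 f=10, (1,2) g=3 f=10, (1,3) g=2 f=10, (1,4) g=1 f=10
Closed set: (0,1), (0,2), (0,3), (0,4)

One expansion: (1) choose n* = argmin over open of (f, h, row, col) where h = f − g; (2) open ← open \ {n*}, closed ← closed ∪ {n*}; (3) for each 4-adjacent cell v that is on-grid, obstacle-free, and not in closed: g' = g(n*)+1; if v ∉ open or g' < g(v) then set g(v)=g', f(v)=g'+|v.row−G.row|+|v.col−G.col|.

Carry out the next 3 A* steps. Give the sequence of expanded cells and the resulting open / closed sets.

step 1: expand (1,1) (f=10, h=6) → closed; open now [(0,5) g=1 f=12, (1,0) g=5 f=12, (1,2) g=3 f=10, (1,3) g=2 f=10, (1,4) g=1 f=10, (2,1) g=5 f=10]
step 2: expand (2,1) (f=10, h=5) → closed; open now [(0,5) g=1 f=12, (1,0) g=5 f=12, (1,2) g=3 f=10, (1,3) g=2 f=10, (1,4) g=1 f=10, (2,0) g=6 f=12, (2,2) g=6 f=12, (3,1) g=6 f=10]
step 3: expand (3,1) (f=10, h=4) → closed; open now [(0,5) g=1 f=12, (1,0) g=5 f=12, (1,2) g=3 f=10, (1,3) g=2 f=10, (1,4) g=1 f=10, (2,0) g=6 f=12, (2,2) g=6 f=12, (3,0) g=7 f=12, (3,2) g=7 f=12, (4,1) g=7 f=10]

order=[(1,1) → (2,1) → (3,1)]; open=[(0,5) g=1 f=12, (1,0) g=5 f=12, (1,2) g=3 f=10, (1,3) g=2 f=10, (1,4) g=1 f=10, (2,0) g=6 f=12, (2,2) g=6 f=12, (3,0) g=7 f=12, (3,2) g=7 f=12, (4,1) g=7 f=10]; closed=[(0,1), (0,2), (0,3), (0,4), (1,1), (2,1), (3,1)]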